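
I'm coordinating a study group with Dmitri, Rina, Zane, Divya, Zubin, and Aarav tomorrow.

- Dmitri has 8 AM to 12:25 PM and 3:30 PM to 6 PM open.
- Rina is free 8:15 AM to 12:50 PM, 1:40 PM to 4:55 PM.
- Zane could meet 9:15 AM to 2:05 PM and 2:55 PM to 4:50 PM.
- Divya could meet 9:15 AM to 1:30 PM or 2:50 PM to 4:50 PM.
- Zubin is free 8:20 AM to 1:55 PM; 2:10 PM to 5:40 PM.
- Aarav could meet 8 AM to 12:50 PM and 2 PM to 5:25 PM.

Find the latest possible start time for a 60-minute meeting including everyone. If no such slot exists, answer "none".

Dmitri ∩ Rina: 08:15-12:25, 15:30-16:55.
Dmitri ∩ Rina ∩ Zane: 09:15-12:25, 15:30-16:50.
Dmitri ∩ Rina ∩ Zane ∩ Divya: 09:15-12:25, 15:30-16:50.
Dmitri ∩ Rina ∩ Zane ∩ Divya ∩ Zubin: 09:15-12:25, 15:30-16:50.
Dmitri ∩ Rina ∩ Zane ∩ Divya ∩ Zubin ∩ Aarav: 09:15-12:25, 15:30-16:50.
The last common window of at least 60 minutes is 15:30-16:50; a 60-minute meeting can start as late as 15:50 and still end by 16:50.

15:50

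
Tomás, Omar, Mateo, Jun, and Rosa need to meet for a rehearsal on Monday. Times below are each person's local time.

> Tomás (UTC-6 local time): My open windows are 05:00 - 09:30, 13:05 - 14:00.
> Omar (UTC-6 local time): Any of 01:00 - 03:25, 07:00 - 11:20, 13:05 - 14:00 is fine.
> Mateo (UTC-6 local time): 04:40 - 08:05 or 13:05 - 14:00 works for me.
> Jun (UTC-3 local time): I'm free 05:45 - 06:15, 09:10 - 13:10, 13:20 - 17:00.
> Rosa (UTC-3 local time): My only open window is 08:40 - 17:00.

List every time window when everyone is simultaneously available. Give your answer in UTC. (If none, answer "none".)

Tomás in UTC: 11:00-15:30, 19:05-20:00 (add 6h to convert from UTC-6).
Omar in UTC: 07:00-09:25, 13:00-17:20, 19:05-20:00 (add 6h to convert from UTC-6).
Mateo in UTC: 10:40-14:05, 19:05-20:00 (add 6h to convert from UTC-6).
Jun in UTC: 08:45-09:15, 12:10-16:10, 16:20-20:00 (add 3h to convert from UTC-3).
Rosa in UTC: 11:40-20:00 (add 3h to convert from UTC-3).
Tomás ∩ Omar: 13:00-15:30, 19:05-20:00.
Tomás ∩ Omar ∩ Mateo: 13:00-14:05, 19:05-20:00.
Tomás ∩ Omar ∩ Mateo ∩ Jun: 13:00-14:05, 19:05-20:00.
Tomás ∩ Omar ∩ Mateo ∩ Jun ∩ Rosa: 13:00-14:05, 19:05-20:00.

13:00-14:05, 19:05-20:00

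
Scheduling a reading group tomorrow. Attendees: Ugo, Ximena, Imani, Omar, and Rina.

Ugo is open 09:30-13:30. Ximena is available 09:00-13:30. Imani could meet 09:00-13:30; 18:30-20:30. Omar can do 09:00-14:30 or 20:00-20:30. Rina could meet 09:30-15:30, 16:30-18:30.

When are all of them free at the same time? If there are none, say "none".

09:30-13:30

Ugo ∩ Ximena: 09:30-13:30.
Ugo ∩ Ximena ∩ Imani: 09:30-13:30.
Ugo ∩ Ximena ∩ Imani ∩ Omar: 09:30-13:30.
Ugo ∩ Ximena ∩ Imani ∩ Omar ∩ Rina: 09:30-13:30.
So the common availability across everyone is 09:30-13:30.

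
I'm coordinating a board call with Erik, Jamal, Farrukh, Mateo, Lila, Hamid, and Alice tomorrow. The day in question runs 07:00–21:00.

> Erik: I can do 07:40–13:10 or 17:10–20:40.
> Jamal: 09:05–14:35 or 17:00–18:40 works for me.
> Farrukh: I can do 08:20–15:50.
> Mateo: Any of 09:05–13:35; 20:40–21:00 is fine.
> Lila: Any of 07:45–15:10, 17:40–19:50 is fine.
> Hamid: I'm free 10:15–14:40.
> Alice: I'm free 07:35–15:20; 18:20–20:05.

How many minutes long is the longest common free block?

Erik ∩ Jamal: 09:05-13:10, 17:10-18:40.
Erik ∩ Jamal ∩ Farrukh: 09:05-13:10.
Erik ∩ Jamal ∩ Farrukh ∩ Mateo: 09:05-13:10.
Erik ∩ Jamal ∩ Farrukh ∩ Mateo ∩ Lila: 09:05-13:10.
Erik ∩ Jamal ∩ Farrukh ∩ Mateo ∩ Lila ∩ Hamid: 10:15-13:10.
Erik ∩ Jamal ∩ Farrukh ∩ Mateo ∩ Lila ∩ Hamid ∩ Alice: 10:15-13:10.
Those are the intersection windows.
The longest is 10:15-13:10 at 175 minutes.

175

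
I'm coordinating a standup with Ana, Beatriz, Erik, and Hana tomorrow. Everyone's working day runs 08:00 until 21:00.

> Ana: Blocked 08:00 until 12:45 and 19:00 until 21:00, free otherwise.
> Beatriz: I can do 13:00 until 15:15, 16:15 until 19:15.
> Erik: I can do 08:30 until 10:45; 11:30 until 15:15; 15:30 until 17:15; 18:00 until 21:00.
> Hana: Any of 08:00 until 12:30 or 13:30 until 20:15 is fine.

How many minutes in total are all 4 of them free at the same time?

Ana free: 12:45-19:00 (invert busy blocks within the working day).
Beatriz free: 13:00-15:15, 16:15-19:15.
Erik free: 08:30-10:45, 11:30-15:15, 15:30-17:15, 18:00-21:00.
Hana free: 08:00-12:30, 13:30-20:15.
Ana ∩ Beatriz: 13:00-15:15, 16:15-19:00.
Ana ∩ Beatriz ∩ Erik: 13:00-15:15, 16:15-17:15, 18:00-19:00.
Ana ∩ Beatriz ∩ Erik ∩ Hana: 13:30-15:15, 16:15-17:15, 18:00-19:00.
So the common availability across everyone is 13:30-15:15, 16:15-17:15, 18:00-19:00.
Summing the common windows: 105 + 60 + 60 = 225 minutes.

225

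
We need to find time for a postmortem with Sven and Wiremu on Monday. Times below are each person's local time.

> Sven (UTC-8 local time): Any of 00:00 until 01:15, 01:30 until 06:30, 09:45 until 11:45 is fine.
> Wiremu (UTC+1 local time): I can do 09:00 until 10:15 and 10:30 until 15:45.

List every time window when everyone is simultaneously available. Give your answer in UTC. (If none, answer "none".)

08:00-09:15, 09:30-14:30

Sven in UTC: 08:00-09:15, 09:30-14:30, 17:45-19:45 (add 8h to convert from UTC-8).
Wiremu in UTC: 08:00-09:15, 09:30-14:45 (subtract 1h to convert from UTC+1).
Sven ∩ Wiremu: 08:00-09:15, 09:30-14:30.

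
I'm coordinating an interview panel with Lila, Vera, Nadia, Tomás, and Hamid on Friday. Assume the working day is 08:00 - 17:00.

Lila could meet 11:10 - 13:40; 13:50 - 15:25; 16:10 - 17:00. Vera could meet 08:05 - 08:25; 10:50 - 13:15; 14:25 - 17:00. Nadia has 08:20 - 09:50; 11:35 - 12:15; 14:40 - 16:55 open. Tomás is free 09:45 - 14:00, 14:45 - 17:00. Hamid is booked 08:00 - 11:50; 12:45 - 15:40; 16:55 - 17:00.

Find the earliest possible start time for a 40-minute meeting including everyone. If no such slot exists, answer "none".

16:10

Lila free: 11:10-13:40, 13:50-15:25, 16:10-17:00.
Vera free: 08:05-08:25, 10:50-13:15, 14:25-17:00.
Nadia free: 08:20-09:50, 11:35-12:15, 14:40-16:55.
Tomás free: 09:45-14:00, 14:45-17:00.
Hamid free: 11:50-12:45, 15:40-16:55 (invert busy blocks within the working day).
Lila ∩ Vera: 11:10-13:15, 14:25-15:25, 16:10-17:00.
Lila ∩ Vera ∩ Nadia: 11:35-12:15, 14:40-15:25, 16:10-16:55.
Lila ∩ Vera ∩ Nadia ∩ Tomás: 11:35-12:15, 14:45-15:25, 16:10-16:55.
Lila ∩ Vera ∩ Nadia ∩ Tomás ∩ Hamid: 11:50-12:15, 16:10-16:55.
The first common window of at least 40 minutes is 16:10-16:55, so the earliest start is 16:10.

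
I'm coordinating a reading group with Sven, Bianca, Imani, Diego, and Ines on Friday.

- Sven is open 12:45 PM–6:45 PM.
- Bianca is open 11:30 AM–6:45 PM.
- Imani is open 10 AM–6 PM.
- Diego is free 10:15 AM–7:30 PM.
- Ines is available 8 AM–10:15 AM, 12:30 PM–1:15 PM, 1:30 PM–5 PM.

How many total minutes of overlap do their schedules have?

Sven ∩ Bianca: 12:45-18:45.
Sven ∩ Bianca ∩ Imani: 12:45-18:00.
Sven ∩ Bianca ∩ Imani ∩ Diego: 12:45-18:00.
Sven ∩ Bianca ∩ Imani ∩ Diego ∩ Ines: 12:45-13:15, 13:30-17:00.
Summing the common windows: 30 + 210 = 240 minutes.

240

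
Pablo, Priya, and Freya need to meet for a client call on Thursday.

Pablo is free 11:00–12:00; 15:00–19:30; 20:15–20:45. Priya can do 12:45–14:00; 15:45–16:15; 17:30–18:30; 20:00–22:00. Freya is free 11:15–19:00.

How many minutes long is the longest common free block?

Pablo ∩ Priya: 15:45-16:15, 17:30-18:30, 20:15-20:45.
Pablo ∩ Priya ∩ Freya: 15:45-16:15, 17:30-18:30.
The longest is 17:30-18:30 at 60 minutes.

60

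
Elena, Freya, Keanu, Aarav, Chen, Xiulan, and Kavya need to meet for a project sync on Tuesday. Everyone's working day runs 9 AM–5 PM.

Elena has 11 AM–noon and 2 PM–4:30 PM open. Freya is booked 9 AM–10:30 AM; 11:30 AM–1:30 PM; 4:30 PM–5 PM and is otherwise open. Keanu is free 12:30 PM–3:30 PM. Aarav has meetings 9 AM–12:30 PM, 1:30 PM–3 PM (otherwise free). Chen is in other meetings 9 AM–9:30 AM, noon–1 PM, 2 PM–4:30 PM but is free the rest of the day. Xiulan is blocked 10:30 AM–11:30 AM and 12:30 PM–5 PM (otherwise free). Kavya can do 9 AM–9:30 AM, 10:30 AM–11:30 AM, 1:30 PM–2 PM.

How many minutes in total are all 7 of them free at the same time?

0

Elena free: 11:00-12:00, 14:00-16:30.
Freya free: 10:30-11:30, 13:30-16:30 (invert busy blocks within the working day).
Keanu free: 12:30-15:30.
Aarav free: 12:30-13:30, 15:00-17:00 (invert busy blocks within the working day).
Chen free: 09:30-12:00, 13:00-14:00, 16:30-17:00 (invert busy blocks within the working day).
Xiulan free: 09:00-10:30, 11:30-12:30 (invert busy blocks within the working day).
Kavya free: 09:00-09:30, 10:30-11:30, 13:30-14:00.
Elena ∩ Freya: 11:00-11:30, 14:00-16:30.
Elena ∩ Freya ∩ Keanu: 14:00-15:30.
Elena ∩ Freya ∩ Keanu ∩ Aarav: 15:00-15:30.
Elena ∩ Freya ∩ Keanu ∩ Aarav ∩ Chen: ∅.
Elena ∩ Freya ∩ Keanu ∩ Aarav ∩ Chen ∩ Xiulan: ∅.
Elena ∩ Freya ∩ Keanu ∩ Aarav ∩ Chen ∩ Xiulan ∩ Kavya: ∅.
There is no time when everyone is free.
There is no common window, so the total is 0 minutes.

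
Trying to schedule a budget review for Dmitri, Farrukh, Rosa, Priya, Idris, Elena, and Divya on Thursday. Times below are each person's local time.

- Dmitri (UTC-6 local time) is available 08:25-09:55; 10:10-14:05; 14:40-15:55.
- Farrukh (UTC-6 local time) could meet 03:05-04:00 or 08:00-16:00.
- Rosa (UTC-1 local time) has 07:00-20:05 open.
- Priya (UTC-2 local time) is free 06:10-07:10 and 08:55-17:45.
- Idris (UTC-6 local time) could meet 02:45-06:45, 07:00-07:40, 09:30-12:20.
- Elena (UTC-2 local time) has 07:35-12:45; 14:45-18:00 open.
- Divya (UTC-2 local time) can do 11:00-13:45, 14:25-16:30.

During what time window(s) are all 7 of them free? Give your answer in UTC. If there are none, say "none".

Dmitri in UTC: 14:25-15:55, 16:10-20:05, 20:40-21:55 (add 6h to convert from UTC-6).
Farrukh in UTC: 09:05-10:00, 14:00-22:00 (add 6h to convert from UTC-6).
Rosa in UTC: 08:00-21:05 (add 1h to convert from UTC-1).
Priya in UTC: 08:10-09:10, 10:55-19:45 (add 2h to convert from UTC-2).
Idris in UTC: 08:45-12:45, 13:00-13:40, 15:30-18:20 (add 6h to convert from UTC-6).
Elena in UTC: 09:35-14:45, 16:45-20:00 (add 2h to convert from UTC-2).
Divya in UTC: 13:00-15:45, 16:25-18:30 (add 2h to convert from UTC-2).
Dmitri ∩ Farrukh: 14:25-15:55, 16:10-20:05, 20:40-21:55.
Dmitri ∩ Farrukh ∩ Rosa: 14:25-15:55, 16:10-20:05, 20:40-21:05.
Dmitri ∩ Farrukh ∩ Rosa ∩ Priya: 14:25-15:55, 16:10-19:45.
Dmitri ∩ Farrukh ∩ Rosa ∩ Priya ∩ Idris: 15:30-15:55, 16:10-18:20.
Dmitri ∩ Farrukh ∩ Rosa ∩ Priya ∩ Idris ∩ Elena: 16:45-18:20.
Dmitri ∩ Farrukh ∩ Rosa ∩ Priya ∩ Idris ∩ Elena ∩ Divya: 16:45-18:20.
So the common availability across everyone is 16:45-18:20.

16:45-18:20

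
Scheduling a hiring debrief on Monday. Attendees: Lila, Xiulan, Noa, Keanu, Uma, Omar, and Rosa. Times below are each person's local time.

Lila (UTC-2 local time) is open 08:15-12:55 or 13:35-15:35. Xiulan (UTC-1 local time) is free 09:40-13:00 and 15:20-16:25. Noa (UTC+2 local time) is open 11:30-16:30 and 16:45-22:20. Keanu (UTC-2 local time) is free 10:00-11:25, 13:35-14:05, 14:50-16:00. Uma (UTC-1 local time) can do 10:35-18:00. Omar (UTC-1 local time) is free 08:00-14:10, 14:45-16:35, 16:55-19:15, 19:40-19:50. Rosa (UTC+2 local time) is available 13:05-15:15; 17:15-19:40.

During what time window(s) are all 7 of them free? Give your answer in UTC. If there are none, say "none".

Lila in UTC: 10:15-14:55, 15:35-17:35 (add 2h to convert from UTC-2).
Xiulan in UTC: 10:40-14:00, 16:20-17:25 (add 1h to convert from UTC-1).
Noa in UTC: 09:30-14:30, 14:45-20:20 (subtract 2h to convert from UTC+2).
Keanu in UTC: 12:00-13:25, 15:35-16:05, 16:50-18:00 (add 2h to convert from UTC-2).
Uma in UTC: 11:35-19:00 (add 1h to convert from UTC-1).
Omar in UTC: 09:00-15:10, 15:45-17:35, 17:55-20:15, 20:40-20:50 (add 1h to convert from UTC-1).
Rosa in UTC: 11:05-13:15, 15:15-17:40 (subtract 2h to convert from UTC+2).
Lila ∩ Xiulan: 10:40-14:00, 16:20-17:25.
Lila ∩ Xiulan ∩ Noa: 10:40-14:00, 16:20-17:25.
Lila ∩ Xiulan ∩ Noa ∩ Keanu: 12:00-13:25, 16:50-17:25.
Lila ∩ Xiulan ∩ Noa ∩ Keanu ∩ Uma: 12:00-13:25, 16:50-17:25.
Lila ∩ Xiulan ∩ Noa ∩ Keanu ∩ Uma ∩ Omar: 12:00-13:25, 16:50-17:25.
Lila ∩ Xiulan ∩ Noa ∩ Keanu ∩ Uma ∩ Omar ∩ Rosa: 12:00-13:15, 16:50-17:25.
Those are the intersection windows.

12:00-13:15, 16:50-17:25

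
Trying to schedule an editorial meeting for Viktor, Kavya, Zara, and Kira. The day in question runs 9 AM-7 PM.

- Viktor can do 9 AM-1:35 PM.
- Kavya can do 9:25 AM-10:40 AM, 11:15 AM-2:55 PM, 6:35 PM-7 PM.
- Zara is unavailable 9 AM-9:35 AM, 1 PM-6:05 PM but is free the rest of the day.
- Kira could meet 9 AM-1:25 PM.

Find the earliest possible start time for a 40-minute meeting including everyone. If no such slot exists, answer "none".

Viktor free: 09:00-13:35.
Kavya free: 09:25-10:40, 11:15-14:55, 18:35-19:00.
Zara free: 09:35-13:00, 18:05-19:00 (invert busy blocks within the working day).
Kira free: 09:00-13:25.
Viktor ∩ Kavya: 09:25-10:40, 11:15-13:35.
Viktor ∩ Kavya ∩ Zara: 09:35-10:40, 11:15-13:00.
Viktor ∩ Kavya ∩ Zara ∩ Kira: 09:35-10:40, 11:15-13:00.
The first common window of at least 40 minutes is 09:35-10:40, so the earliest start is 09:35.

09:35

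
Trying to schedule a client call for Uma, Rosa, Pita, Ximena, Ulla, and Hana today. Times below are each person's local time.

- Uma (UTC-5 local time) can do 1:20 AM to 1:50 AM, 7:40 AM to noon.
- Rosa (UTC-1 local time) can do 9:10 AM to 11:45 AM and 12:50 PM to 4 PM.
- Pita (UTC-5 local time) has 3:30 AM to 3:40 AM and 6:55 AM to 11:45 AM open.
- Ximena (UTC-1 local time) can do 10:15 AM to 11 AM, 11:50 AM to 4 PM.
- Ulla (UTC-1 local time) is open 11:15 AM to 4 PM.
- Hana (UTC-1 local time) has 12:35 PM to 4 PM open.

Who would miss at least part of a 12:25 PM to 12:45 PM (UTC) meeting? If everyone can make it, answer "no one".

Uma in UTC: 06:20-06:50, 12:40-17:00 (add 5h to convert from UTC-5).
Rosa in UTC: 10:10-12:45, 13:50-17:00 (add 1h to convert from UTC-1).
Pita in UTC: 08:30-08:40, 11:55-16:45 (add 5h to convert from UTC-5).
Ximena in UTC: 11:15-12:00, 12:50-17:00 (add 1h to convert from UTC-1).
Ulla in UTC: 12:15-17:00 (add 1h to convert from UTC-1).
Hana in UTC: 13:35-17:00 (add 1h to convert from UTC-1).
Uma: not fully free for 12:25-12:45. Rosa: free for 12:25-12:45. Pita: free for 12:25-12:45. Ximena: not fully free for 12:25-12:45. Ulla: free for 12:25-12:45. Hana: not fully free for 12:25-12:45.

Hana, Uma, Ximena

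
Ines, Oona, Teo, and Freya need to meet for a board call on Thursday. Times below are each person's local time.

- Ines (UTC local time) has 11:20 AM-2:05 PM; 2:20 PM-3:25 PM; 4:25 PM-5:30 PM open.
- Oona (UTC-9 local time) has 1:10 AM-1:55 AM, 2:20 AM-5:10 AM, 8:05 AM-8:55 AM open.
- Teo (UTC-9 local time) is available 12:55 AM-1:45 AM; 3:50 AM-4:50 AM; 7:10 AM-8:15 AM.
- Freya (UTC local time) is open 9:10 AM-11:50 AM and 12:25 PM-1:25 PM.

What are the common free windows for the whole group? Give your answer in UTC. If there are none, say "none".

Ines in UTC: 11:20-14:05, 14:20-15:25, 16:25-17:30.
Oona in UTC: 10:10-10:55, 11:20-14:10, 17:05-17:55 (add 9h to convert from UTC-9).
Teo in UTC: 09:55-10:45, 12:50-13:50, 16:10-17:15 (add 9h to convert from UTC-9).
Freya in UTC: 09:10-11:50, 12:25-13:25.
Ines ∩ Oona: 11:20-14:05, 17:05-17:30.
Ines ∩ Oona ∩ Teo: 12:50-13:50, 17:05-17:15.
Ines ∩ Oona ∩ Teo ∩ Freya: 12:50-13:25.

12:50-13:25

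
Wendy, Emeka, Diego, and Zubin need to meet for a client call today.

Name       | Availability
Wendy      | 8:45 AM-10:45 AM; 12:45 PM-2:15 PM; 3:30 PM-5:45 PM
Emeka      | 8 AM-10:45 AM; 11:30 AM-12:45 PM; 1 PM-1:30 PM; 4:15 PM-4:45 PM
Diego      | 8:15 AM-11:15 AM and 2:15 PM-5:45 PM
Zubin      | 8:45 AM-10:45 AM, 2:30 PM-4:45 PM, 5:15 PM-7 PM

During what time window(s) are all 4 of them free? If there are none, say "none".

08:45-10:45, 16:15-16:45

Wendy ∩ Emeka: 08:45-10:45, 13:00-13:30, 16:15-16:45.
Wendy ∩ Emeka ∩ Diego: 08:45-10:45, 16:15-16:45.
Wendy ∩ Emeka ∩ Diego ∩ Zubin: 08:45-10:45, 16:15-16:45.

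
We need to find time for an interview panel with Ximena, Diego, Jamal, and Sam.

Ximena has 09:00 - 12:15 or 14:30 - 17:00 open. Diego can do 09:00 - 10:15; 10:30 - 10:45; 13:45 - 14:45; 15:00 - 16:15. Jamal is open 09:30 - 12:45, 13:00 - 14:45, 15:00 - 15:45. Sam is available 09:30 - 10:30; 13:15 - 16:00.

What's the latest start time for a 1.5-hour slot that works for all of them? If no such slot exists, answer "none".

Ximena ∩ Diego: 09:00-10:15, 10:30-10:45, 14:30-14:45, 15:00-16:15.
Ximena ∩ Diego ∩ Jamal: 09:30-10:15, 10:30-10:45, 14:30-14:45, 15:00-15:45.
Ximena ∩ Diego ∩ Jamal ∩ Sam: 09:30-10:15, 14:30-14:45, 15:00-15:45.
No common window is at least 90 minutes long.

none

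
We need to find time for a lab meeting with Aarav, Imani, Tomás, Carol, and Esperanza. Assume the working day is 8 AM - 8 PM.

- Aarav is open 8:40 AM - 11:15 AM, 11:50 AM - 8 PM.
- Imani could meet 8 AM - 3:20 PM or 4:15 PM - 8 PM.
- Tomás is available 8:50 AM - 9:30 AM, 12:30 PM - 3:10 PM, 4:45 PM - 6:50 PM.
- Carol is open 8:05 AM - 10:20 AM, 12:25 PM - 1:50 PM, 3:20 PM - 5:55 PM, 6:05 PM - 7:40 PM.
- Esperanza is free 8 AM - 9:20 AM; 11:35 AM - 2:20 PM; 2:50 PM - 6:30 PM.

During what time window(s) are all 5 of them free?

08:50-09:20, 12:30-13:50, 16:45-17:55, 18:05-18:30

Aarav ∩ Imani: 08:40-11:15, 11:50-15:20, 16:15-20:00.
Aarav ∩ Imani ∩ Tomás: 08:50-09:30, 12:30-15:10, 16:45-18:50.
Aarav ∩ Imani ∩ Tomás ∩ Carol: 08:50-09:30, 12:30-13:50, 16:45-17:55, 18:05-18:50.
Aarav ∩ Imani ∩ Tomás ∩ Carol ∩ Esperanza: 08:50-09:20, 12:30-13:50, 16:45-17:55, 18:05-18:30.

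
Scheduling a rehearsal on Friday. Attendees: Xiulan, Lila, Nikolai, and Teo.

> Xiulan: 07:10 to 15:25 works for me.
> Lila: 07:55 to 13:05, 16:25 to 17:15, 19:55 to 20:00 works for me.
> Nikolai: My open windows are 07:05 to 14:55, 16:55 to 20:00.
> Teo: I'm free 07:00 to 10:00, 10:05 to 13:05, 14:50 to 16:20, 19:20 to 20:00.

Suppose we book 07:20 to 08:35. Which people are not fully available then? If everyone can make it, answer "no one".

Xiulan: free for 07:20-08:35. Lila: not fully free for 07:20-08:35. Nikolai: free for 07:20-08:35. Teo: free for 07:20-08:35.

Lila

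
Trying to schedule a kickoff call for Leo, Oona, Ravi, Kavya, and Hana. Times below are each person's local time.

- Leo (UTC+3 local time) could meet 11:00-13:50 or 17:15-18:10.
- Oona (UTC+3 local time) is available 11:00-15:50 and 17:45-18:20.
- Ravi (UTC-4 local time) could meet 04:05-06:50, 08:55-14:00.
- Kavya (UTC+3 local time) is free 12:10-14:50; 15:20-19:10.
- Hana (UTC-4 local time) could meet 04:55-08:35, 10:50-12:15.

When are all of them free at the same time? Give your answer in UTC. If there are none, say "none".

Leo in UTC: 08:00-10:50, 14:15-15:10 (subtract 3h to convert from UTC+3).
Oona in UTC: 08:00-12:50, 14:45-15:20 (subtract 3h to convert from UTC+3).
Ravi in UTC: 08:05-10:50, 12:55-18:00 (add 4h to convert from UTC-4).
Kavya in UTC: 09:10-11:50, 12:20-16:10 (subtract 3h to convert from UTC+3).
Hana in UTC: 08:55-12:35, 14:50-16:15 (add 4h to convert from UTC-4).
Leo ∩ Oona: 08:00-10:50, 14:45-15:10.
Leo ∩ Oona ∩ Ravi: 08:05-10:50, 14:45-15:10.
Leo ∩ Oona ∩ Ravi ∩ Kavya: 09:10-10:50, 14:45-15:10.
Leo ∩ Oona ∩ Ravi ∩ Kavya ∩ Hana: 09:10-10:50, 14:50-15:10.

09:10-10:50, 14:50-15:10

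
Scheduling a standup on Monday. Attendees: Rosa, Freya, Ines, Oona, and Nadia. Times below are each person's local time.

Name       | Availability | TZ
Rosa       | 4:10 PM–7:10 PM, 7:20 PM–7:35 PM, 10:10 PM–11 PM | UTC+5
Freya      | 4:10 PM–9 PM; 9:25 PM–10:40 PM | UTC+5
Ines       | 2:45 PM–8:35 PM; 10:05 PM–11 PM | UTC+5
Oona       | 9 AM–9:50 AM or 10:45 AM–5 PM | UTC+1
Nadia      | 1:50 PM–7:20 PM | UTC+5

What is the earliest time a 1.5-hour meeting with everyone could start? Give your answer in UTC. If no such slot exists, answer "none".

11:10

Rosa in UTC: 11:10-14:10, 14:20-14:35, 17:10-18:00 (subtract 5h to convert from UTC+5).
Freya in UTC: 11:10-16:00, 16:25-17:40 (subtract 5h to convert from UTC+5).
Ines in UTC: 09:45-15:35, 17:05-18:00 (subtract 5h to convert from UTC+5).
Oona in UTC: 08:00-08:50, 09:45-16:00 (subtract 1h to convert from UTC+1).
Nadia in UTC: 08:50-14:20 (subtract 5h to convert from UTC+5).
Rosa ∩ Freya: 11:10-14:10, 14:20-14:35, 17:10-17:40.
Rosa ∩ Freya ∩ Ines: 11:10-14:10, 14:20-14:35, 17:10-17:40.
Rosa ∩ Freya ∩ Ines ∩ Oona: 11:10-14:10, 14:20-14:35.
Rosa ∩ Freya ∩ Ines ∩ Oona ∩ Nadia: 11:10-14:10.
So the common availability across everyone is 11:10-14:10.
The first common window of at least 90 minutes is 11:10-14:10, so the earliest start is 11:10.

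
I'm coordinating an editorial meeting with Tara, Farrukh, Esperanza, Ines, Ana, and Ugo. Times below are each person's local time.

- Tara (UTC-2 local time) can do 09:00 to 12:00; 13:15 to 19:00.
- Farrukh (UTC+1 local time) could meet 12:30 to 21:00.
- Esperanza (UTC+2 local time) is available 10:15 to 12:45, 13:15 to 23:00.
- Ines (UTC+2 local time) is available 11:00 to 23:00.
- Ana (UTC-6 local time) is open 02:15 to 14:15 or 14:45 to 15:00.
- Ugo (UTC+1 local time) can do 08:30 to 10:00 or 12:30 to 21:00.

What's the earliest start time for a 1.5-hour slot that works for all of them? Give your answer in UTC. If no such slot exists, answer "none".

Tara in UTC: 11:00-14:00, 15:15-21:00 (add 2h to convert from UTC-2).
Farrukh in UTC: 11:30-20:00 (subtract 1h to convert from UTC+1).
Esperanza in UTC: 08:15-10:45, 11:15-21:00 (subtract 2h to convert from UTC+2).
Ines in UTC: 09:00-21:00 (subtract 2h to convert from UTC+2).
Ana in UTC: 08:15-20:15, 20:45-21:00 (add 6h to convert from UTC-6).
Ugo in UTC: 07:30-09:00, 11:30-20:00 (subtract 1h to convert from UTC+1).
Tara ∩ Farrukh: 11:30-14:00, 15:15-20:00.
Tara ∩ Farrukh ∩ Esperanza: 11:30-14:00, 15:15-20:00.
Tara ∩ Farrukh ∩ Esperanza ∩ Ines: 11:30-14:00, 15:15-20:00.
Tara ∩ Farrukh ∩ Esperanza ∩ Ines ∩ Ana: 11:30-14:00, 15:15-20:00.
Tara ∩ Farrukh ∩ Esperanza ∩ Ines ∩ Ana ∩ Ugo: 11:30-14:00, 15:15-20:00.
Those are the intersection windows.
The first common window of at least 90 minutes is 11:30-14:00, so the earliest start is 11:30.

11:30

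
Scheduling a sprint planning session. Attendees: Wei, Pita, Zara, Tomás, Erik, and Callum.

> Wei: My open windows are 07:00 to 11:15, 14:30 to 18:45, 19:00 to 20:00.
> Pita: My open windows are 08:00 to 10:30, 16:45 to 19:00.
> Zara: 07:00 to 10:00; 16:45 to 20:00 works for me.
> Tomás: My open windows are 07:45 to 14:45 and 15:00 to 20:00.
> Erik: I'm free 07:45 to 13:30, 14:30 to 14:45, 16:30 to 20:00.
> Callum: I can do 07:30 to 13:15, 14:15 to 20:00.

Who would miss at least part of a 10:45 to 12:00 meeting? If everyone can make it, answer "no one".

Wei: not fully free for 10:45-12:00. Pita: not fully free for 10:45-12:00. Zara: not fully free for 10:45-12:00. Tomás: free for 10:45-12:00. Erik: free for 10:45-12:00. Callum: free for 10:45-12:00.

Pita, Wei, Zara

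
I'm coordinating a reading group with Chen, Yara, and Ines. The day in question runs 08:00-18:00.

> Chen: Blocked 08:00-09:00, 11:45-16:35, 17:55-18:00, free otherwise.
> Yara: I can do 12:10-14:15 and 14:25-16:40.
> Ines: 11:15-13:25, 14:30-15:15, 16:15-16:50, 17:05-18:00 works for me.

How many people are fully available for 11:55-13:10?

1

Chen free: 09:00-11:45, 16:35-17:55 (invert busy blocks within the working day).
Yara free: 12:10-14:15, 14:25-16:40.
Ines free: 11:15-13:25, 14:30-15:15, 16:15-16:50, 17:05-18:00.
Ines can make the full 11:55-13:10 slot — that's 1.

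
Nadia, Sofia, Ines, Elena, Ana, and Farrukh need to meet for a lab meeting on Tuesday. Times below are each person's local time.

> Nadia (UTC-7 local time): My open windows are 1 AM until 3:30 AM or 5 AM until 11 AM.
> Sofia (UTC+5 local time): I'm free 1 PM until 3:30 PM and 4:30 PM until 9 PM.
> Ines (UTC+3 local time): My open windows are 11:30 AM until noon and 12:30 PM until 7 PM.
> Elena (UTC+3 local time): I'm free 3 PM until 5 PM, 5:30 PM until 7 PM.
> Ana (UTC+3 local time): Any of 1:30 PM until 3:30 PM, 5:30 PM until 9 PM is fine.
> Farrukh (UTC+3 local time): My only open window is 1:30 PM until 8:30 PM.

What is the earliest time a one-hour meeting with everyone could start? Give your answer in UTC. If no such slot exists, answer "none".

14:30

Nadia in UTC: 08:00-10:30, 12:00-18:00 (add 7h to convert from UTC-7).
Sofia in UTC: 08:00-10:30, 11:30-16:00 (subtract 5h to convert from UTC+5).
Ines in UTC: 08:30-09:00, 09:30-16:00 (subtract 3h to convert from UTC+3).
Elena in UTC: 12:00-14:00, 14:30-16:00 (subtract 3h to convert from UTC+3).
Ana in UTC: 10:30-12:30, 14:30-18:00 (subtract 3h to convert from UTC+3).
Farrukh in UTC: 10:30-17:30 (subtract 3h to convert from UTC+3).
Nadia ∩ Sofia: 08:00-10:30, 12:00-16:00.
Nadia ∩ Sofia ∩ Ines: 08:30-09:00, 09:30-10:30, 12:00-16:00.
Nadia ∩ Sofia ∩ Ines ∩ Elena: 12:00-14:00, 14:30-16:00.
Nadia ∩ Sofia ∩ Ines ∩ Elena ∩ Ana: 12:00-12:30, 14:30-16:00.
Nadia ∩ Sofia ∩ Ines ∩ Elena ∩ Ana ∩ Farrukh: 12:00-12:30, 14:30-16:00.
Those are the intersection windows.
The first common window of at least 60 minutes is 14:30-16:00, so the earliest start is 14:30.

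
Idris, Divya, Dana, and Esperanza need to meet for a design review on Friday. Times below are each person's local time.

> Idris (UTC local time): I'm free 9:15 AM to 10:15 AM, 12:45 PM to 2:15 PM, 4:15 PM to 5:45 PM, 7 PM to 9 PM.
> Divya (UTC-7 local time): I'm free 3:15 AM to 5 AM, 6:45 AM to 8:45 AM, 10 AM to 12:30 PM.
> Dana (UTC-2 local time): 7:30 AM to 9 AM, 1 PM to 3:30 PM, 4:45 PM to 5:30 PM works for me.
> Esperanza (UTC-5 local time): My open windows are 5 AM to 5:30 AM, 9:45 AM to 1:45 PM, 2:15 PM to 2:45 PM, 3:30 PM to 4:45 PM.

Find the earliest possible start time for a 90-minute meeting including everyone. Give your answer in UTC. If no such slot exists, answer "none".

none

Idris in UTC: 09:15-10:15, 12:45-14:15, 16:15-17:45, 19:00-21:00.
Divya in UTC: 10:15-12:00, 13:45-15:45, 17:00-19:30 (add 7h to convert from UTC-7).
Dana in UTC: 09:30-11:00, 15:00-17:30, 18:45-19:30 (add 2h to convert from UTC-2).
Esperanza in UTC: 10:00-10:30, 14:45-18:45, 19:15-19:45, 20:30-21:45 (add 5h to convert from UTC-5).
Idris ∩ Divya: 13:45-14:15, 17:00-17:45, 19:00-19:30.
Idris ∩ Divya ∩ Dana: 17:00-17:30, 19:00-19:30.
Idris ∩ Divya ∩ Dana ∩ Esperanza: 17:00-17:30, 19:15-19:30.
No common window is at least 90 minutes long.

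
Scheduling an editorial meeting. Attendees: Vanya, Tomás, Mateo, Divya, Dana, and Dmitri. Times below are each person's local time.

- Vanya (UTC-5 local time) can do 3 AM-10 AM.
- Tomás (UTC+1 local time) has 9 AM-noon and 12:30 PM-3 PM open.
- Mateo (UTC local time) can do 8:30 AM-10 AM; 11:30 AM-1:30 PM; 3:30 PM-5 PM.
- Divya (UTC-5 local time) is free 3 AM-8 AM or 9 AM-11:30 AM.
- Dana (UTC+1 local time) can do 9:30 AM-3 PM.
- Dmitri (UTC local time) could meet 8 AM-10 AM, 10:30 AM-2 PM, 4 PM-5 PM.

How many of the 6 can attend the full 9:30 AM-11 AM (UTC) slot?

Vanya in UTC: 08:00-15:00 (add 5h to convert from UTC-5).
Tomás in UTC: 08:00-11:00, 11:30-14:00 (subtract 1h to convert from UTC+1).
Mateo in UTC: 08:30-10:00, 11:30-13:30, 15:30-17:00.
Divya in UTC: 08:00-13:00, 14:00-16:30 (add 5h to convert from UTC-5).
Dana in UTC: 08:30-14:00 (subtract 1h to convert from UTC+1).
Dmitri in UTC: 08:00-10:00, 10:30-14:00, 16:00-17:00.
Vanya, Tomás, Divya, and Dana can make the full 09:30-11:00 slot — that's 4.

4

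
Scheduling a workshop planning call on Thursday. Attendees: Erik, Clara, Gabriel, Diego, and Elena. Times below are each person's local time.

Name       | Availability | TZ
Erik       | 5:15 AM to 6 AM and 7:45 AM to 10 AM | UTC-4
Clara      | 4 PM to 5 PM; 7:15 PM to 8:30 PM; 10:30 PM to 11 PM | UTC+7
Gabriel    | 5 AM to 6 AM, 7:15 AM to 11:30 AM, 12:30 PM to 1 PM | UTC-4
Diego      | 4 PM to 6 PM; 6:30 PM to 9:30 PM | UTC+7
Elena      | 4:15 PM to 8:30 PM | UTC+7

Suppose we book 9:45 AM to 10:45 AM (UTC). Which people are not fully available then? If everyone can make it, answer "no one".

Clara, Erik, Gabriel

Erik in UTC: 09:15-10:00, 11:45-14:00 (add 4h to convert from UTC-4).
Clara in UTC: 09:00-10:00, 12:15-13:30, 15:30-16:00 (subtract 7h to convert from UTC+7).
Gabriel in UTC: 09:00-10:00, 11:15-15:30, 16:30-17:00 (add 4h to convert from UTC-4).
Diego in UTC: 09:00-11:00, 11:30-14:30 (subtract 7h to convert from UTC+7).
Elena in UTC: 09:15-13:30 (subtract 7h to convert from UTC+7).
Erik: not fully free for 09:45-10:45. Clara: not fully free for 09:45-10:45. Gabriel: not fully free for 09:45-10:45. Diego: free for 09:45-10:45. Elena: free for 09:45-10:45.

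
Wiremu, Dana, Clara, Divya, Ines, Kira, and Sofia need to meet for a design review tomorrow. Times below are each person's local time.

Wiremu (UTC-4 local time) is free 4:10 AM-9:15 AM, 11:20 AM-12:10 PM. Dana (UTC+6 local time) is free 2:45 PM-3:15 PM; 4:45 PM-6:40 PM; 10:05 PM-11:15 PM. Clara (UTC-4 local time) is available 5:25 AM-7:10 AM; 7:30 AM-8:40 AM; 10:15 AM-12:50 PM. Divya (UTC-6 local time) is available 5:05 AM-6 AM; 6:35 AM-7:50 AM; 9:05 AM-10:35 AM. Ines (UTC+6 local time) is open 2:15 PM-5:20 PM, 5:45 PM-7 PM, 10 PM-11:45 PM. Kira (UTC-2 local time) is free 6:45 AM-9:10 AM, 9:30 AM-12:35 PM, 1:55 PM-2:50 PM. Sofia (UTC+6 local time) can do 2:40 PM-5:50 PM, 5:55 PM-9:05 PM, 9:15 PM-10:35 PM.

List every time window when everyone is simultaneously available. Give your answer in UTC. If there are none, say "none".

11:05-11:10, 11:45-11:50, 11:55-12:00, 12:35-12:40, 16:05-16:10

Wiremu in UTC: 08:10-13:15, 15:20-16:10 (add 4h to convert from UTC-4).
Dana in UTC: 08:45-09:15, 10:45-12:40, 16:05-17:15 (subtract 6h to convert from UTC+6).
Clara in UTC: 09:25-11:10, 11:30-12:40, 14:15-16:50 (add 4h to convert from UTC-4).
Divya in UTC: 11:05-12:00, 12:35-13:50, 15:05-16:35 (add 6h to convert from UTC-6).
Ines in UTC: 08:15-11:20, 11:45-13:00, 16:00-17:45 (subtract 6h to convert from UTC+6).
Kira in UTC: 08:45-11:10, 11:30-14:35, 15:55-16:50 (add 2h to convert from UTC-2).
Sofia in UTC: 08:40-11:50, 11:55-15:05, 15:15-16:35 (subtract 6h to convert from UTC+6).
Wiremu ∩ Dana: 08:45-09:15, 10:45-12:40, 16:05-16:10.
Wiremu ∩ Dana ∩ Clara: 10:45-11:10, 11:30-12:40, 16:05-16:10.
Wiremu ∩ Dana ∩ Clara ∩ Divya: 11:05-11:10, 11:30-12:00, 12:35-12:40, 16:05-16:10.
Wiremu ∩ Dana ∩ Clara ∩ Divya ∩ Ines: 11:05-11:10, 11:45-12:00, 12:35-12:40, 16:05-16:10.
Wiremu ∩ Dana ∩ Clara ∩ Divya ∩ Ines ∩ Kira: 11:05-11:10, 11:45-12:00, 12:35-12:40, 16:05-16:10.
Wiremu ∩ Dana ∩ Clara ∩ Divya ∩ Ines ∩ Kira ∩ Sofia: 11:05-11:10, 11:45-11:50, 11:55-12:00, 12:35-12:40, 16:05-16:10.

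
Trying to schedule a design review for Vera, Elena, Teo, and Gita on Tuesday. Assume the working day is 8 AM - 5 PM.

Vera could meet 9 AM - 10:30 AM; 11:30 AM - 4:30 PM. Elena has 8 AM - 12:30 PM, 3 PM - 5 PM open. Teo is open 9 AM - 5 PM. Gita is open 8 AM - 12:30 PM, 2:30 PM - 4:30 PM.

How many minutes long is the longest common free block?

90

Vera ∩ Elena: 09:00-10:30, 11:30-12:30, 15:00-16:30.
Vera ∩ Elena ∩ Teo: 09:00-10:30, 11:30-12:30, 15:00-16:30.
Vera ∩ Elena ∩ Teo ∩ Gita: 09:00-10:30, 11:30-12:30, 15:00-16:30.
The longest is 09:00-10:30 at 90 minutes.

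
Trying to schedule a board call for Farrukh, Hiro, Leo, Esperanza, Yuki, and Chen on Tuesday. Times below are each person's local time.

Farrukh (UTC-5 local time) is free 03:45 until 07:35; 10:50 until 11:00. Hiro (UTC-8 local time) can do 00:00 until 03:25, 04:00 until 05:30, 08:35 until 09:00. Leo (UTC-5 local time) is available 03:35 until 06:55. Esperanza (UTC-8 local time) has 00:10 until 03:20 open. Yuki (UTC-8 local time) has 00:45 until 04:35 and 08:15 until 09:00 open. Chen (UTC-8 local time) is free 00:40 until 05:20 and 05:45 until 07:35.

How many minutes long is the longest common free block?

155

Farrukh in UTC: 08:45-12:35, 15:50-16:00 (add 5h to convert from UTC-5).
Hiro in UTC: 08:00-11:25, 12:00-13:30, 16:35-17:00 (add 8h to convert from UTC-8).
Leo in UTC: 08:35-11:55 (add 5h to convert from UTC-5).
Esperanza in UTC: 08:10-11:20 (add 8h to convert from UTC-8).
Yuki in UTC: 08:45-12:35, 16:15-17:00 (add 8h to convert from UTC-8).
Chen in UTC: 08:40-13:20, 13:45-15:35 (add 8h to convert from UTC-8).
Farrukh ∩ Hiro: 08:45-11:25, 12:00-12:35.
Farrukh ∩ Hiro ∩ Leo: 08:45-11:25.
Farrukh ∩ Hiro ∩ Leo ∩ Esperanza: 08:45-11:20.
Farrukh ∩ Hiro ∩ Leo ∩ Esperanza ∩ Yuki: 08:45-11:20.
Farrukh ∩ Hiro ∩ Leo ∩ Esperanza ∩ Yuki ∩ Chen: 08:45-11:20.
So the common availability across everyone is 08:45-11:20.
The longest is 08:45-11:20 at 155 minutes.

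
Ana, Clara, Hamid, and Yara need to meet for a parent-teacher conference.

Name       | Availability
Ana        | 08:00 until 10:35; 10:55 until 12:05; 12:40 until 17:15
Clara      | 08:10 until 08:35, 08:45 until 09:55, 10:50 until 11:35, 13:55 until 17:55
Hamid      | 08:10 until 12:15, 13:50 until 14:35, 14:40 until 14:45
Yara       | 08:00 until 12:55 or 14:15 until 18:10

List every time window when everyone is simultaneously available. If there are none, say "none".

Ana ∩ Clara: 08:10-08:35, 08:45-09:55, 10:55-11:35, 13:55-17:15.
Ana ∩ Clara ∩ Hamid: 08:10-08:35, 08:45-09:55, 10:55-11:35, 13:55-14:35, 14:40-14:45.
Ana ∩ Clara ∩ Hamid ∩ Yara: 08:10-08:35, 08:45-09:55, 10:55-11:35, 14:15-14:35, 14:40-14:45.
So the common availability across everyone is 08:10-08:35, 08:45-09:55, 10:55-11:35, 14:15-14:35, 14:40-14:45.

08:10-08:35, 08:45-09:55, 10:55-11:35, 14:15-14:35, 14:40-14:45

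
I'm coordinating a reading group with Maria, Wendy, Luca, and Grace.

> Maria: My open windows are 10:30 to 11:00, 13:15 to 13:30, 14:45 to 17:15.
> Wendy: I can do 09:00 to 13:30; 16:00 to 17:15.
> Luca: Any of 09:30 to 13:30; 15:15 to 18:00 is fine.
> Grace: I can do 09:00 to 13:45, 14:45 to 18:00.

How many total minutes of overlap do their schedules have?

120

Maria ∩ Wendy: 10:30-11:00, 13:15-13:30, 16:00-17:15.
Maria ∩ Wendy ∩ Luca: 10:30-11:00, 13:15-13:30, 16:00-17:15.
Maria ∩ Wendy ∩ Luca ∩ Grace: 10:30-11:00, 13:15-13:30, 16:00-17:15.
Those are the intersection windows.
Summing the common windows: 30 + 15 + 75 = 120 minutes.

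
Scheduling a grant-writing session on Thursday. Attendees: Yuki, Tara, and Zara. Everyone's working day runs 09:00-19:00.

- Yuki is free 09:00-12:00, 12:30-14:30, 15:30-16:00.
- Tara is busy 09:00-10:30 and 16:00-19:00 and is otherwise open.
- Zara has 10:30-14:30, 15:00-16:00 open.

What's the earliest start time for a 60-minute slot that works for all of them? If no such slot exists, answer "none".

Yuki free: 09:00-12:00, 12:30-14:30, 15:30-16:00.
Tara free: 10:30-16:00 (invert busy blocks within the working day).
Zara free: 10:30-14:30, 15:00-16:00.
Yuki ∩ Tara: 10:30-12:00, 12:30-14:30, 15:30-16:00.
Yuki ∩ Tara ∩ Zara: 10:30-12:00, 12:30-14:30, 15:30-16:00.
The first common window of at least 60 minutes is 10:30-12:00, so the earliest start is 10:30.

10:30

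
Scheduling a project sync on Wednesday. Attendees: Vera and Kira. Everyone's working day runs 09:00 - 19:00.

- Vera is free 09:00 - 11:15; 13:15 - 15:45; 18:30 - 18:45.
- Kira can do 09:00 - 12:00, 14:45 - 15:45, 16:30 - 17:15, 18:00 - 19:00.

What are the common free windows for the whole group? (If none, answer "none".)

Vera ∩ Kira: 09:00-11:15, 14:45-15:45, 18:30-18:45.

09:00-11:15, 14:45-15:45, 18:30-18:45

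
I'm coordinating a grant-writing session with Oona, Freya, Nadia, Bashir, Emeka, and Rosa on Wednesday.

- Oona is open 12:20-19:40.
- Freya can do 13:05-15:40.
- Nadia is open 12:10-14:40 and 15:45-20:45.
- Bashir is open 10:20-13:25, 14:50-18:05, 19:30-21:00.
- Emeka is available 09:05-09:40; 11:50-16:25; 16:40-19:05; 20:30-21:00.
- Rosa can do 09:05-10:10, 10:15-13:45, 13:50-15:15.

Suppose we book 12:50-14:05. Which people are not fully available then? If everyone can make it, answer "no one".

Bashir, Freya, Rosa

Oona: free for 12:50-14:05. Freya: not fully free for 12:50-14:05. Nadia: free for 12:50-14:05. Bashir: not fully free for 12:50-14:05. Emeka: free for 12:50-14:05. Rosa: not fully free for 12:50-14:05.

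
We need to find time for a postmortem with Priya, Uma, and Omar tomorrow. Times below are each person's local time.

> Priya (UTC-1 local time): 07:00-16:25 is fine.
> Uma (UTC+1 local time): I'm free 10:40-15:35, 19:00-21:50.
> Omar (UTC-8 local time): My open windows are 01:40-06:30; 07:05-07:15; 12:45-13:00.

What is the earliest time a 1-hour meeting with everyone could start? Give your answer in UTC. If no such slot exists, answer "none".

Priya in UTC: 08:00-17:25 (add 1h to convert from UTC-1).
Uma in UTC: 09:40-14:35, 18:00-20:50 (subtract 1h to convert from UTC+1).
Omar in UTC: 09:40-14:30, 15:05-15:15, 20:45-21:00 (add 8h to convert from UTC-8).
Priya ∩ Uma: 09:40-14:35.
Priya ∩ Uma ∩ Omar: 09:40-14:30.
The first common window of at least 60 minutes is 09:40-14:30, so the earliest start is 09:40.

09:40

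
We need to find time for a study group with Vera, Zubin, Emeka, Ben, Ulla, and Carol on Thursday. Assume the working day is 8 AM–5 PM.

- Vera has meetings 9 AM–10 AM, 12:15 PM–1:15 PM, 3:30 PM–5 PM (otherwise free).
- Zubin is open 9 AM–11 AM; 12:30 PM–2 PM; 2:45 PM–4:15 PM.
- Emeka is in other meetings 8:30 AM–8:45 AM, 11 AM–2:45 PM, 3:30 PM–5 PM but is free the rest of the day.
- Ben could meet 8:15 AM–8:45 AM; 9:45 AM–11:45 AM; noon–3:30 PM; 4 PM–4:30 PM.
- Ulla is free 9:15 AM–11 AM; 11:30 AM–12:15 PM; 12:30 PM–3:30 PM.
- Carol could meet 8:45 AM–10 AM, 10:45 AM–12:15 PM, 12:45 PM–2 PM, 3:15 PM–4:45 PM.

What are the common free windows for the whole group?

10:45-11:00, 15:15-15:30

Vera free: 08:00-09:00, 10:00-12:15, 13:15-15:30 (invert busy blocks within the working day).
Zubin free: 09:00-11:00, 12:30-14:00, 14:45-16:15.
Emeka free: 08:00-08:30, 08:45-11:00, 14:45-15:30 (invert busy blocks within the working day).
Ben free: 08:15-08:45, 09:45-11:45, 12:00-15:30, 16:00-16:30.
Ulla free: 09:15-11:00, 11:30-12:15, 12:30-15:30.
Carol free: 08:45-10:00, 10:45-12:15, 12:45-14:00, 15:15-16:45.
Vera ∩ Zubin: 10:00-11:00, 13:15-14:00, 14:45-15:30.
Vera ∩ Zubin ∩ Emeka: 10:00-11:00, 14:45-15:30.
Vera ∩ Zubin ∩ Emeka ∩ Ben: 10:00-11:00, 14:45-15:30.
Vera ∩ Zubin ∩ Emeka ∩ Ben ∩ Ulla: 10:00-11:00, 14:45-15:30.
Vera ∩ Zubin ∩ Emeka ∩ Ben ∩ Ulla ∩ Carol: 10:45-11:00, 15:15-15:30.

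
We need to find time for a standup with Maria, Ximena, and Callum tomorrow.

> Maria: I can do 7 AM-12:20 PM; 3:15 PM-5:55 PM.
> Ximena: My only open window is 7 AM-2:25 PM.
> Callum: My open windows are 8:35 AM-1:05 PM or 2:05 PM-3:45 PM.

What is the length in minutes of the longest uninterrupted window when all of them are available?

225

Maria ∩ Ximena: 07:00-12:20.
Maria ∩ Ximena ∩ Callum: 08:35-12:20.
The longest is 08:35-12:20 at 225 minutes.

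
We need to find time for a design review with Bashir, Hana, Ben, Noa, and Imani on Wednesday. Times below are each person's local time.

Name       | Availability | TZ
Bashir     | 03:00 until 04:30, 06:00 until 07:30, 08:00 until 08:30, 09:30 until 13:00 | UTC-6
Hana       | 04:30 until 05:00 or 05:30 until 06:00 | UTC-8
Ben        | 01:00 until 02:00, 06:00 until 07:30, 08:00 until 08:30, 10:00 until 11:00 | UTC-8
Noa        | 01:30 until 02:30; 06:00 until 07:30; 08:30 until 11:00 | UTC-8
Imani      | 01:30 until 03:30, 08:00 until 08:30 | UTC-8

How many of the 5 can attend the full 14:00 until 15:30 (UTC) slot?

Bashir in UTC: 09:00-10:30, 12:00-13:30, 14:00-14:30, 15:30-19:00 (add 6h to convert from UTC-6).
Hana in UTC: 12:30-13:00, 13:30-14:00 (add 8h to convert from UTC-8).
Ben in UTC: 09:00-10:00, 14:00-15:30, 16:00-16:30, 18:00-19:00 (add 8h to convert from UTC-8).
Noa in UTC: 09:30-10:30, 14:00-15:30, 16:30-19:00 (add 8h to convert from UTC-8).
Imani in UTC: 09:30-11:30, 16:00-16:30 (add 8h to convert from UTC-8).
Ben and Noa can make the full 14:00-15:30 slot — that's 2.

2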